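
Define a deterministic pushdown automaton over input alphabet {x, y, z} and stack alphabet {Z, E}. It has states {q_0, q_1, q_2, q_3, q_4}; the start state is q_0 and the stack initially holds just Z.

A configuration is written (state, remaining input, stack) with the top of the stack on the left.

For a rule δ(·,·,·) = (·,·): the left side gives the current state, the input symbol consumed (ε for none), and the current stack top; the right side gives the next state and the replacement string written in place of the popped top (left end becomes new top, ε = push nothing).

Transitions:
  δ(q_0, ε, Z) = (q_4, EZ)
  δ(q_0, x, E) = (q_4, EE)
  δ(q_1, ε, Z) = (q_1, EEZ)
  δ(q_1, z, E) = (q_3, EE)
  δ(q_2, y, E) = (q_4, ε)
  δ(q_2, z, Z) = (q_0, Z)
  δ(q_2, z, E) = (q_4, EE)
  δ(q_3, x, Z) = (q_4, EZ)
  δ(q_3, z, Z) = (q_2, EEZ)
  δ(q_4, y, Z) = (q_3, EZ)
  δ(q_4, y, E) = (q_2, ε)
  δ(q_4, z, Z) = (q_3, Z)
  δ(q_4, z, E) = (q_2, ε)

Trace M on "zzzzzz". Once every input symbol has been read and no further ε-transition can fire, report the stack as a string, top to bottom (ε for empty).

EZ

(q_0, zzzzzz, Z) ⊢ (q_4, zzzzzz, EZ) ⊢ (q_2, zzzzz, Z) ⊢ (q_0, zzzz, Z) ⊢ (q_4, zzzz, EZ) ⊢ (q_2, zzz, Z) ⊢ (q_0, zz, Z) ⊢ (q_4, zz, EZ) ⊢ (q_2, z, Z) ⊢ (q_0, ε, Z) ⊢ (q_4, ε, EZ)
All input consumed in state q_4 with stack EZ.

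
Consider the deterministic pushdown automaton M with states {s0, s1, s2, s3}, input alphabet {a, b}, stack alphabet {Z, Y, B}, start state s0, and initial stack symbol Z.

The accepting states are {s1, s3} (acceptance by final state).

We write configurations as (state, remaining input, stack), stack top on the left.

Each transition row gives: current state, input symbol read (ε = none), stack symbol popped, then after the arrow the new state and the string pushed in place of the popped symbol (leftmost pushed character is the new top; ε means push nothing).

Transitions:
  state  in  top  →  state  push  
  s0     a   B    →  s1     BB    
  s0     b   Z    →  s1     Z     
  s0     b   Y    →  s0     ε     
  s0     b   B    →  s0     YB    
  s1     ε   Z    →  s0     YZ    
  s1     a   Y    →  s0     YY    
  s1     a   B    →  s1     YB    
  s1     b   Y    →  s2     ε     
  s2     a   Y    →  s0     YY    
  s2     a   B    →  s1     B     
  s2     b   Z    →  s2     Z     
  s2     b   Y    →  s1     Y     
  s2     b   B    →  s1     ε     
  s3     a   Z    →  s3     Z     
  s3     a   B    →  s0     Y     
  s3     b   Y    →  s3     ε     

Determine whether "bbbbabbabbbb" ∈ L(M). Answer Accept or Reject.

(s0, bbbbabbabbbb, Z)
  read b, top Z: go to s1, push Z → (s1, bbbabbabbbb, Z)
  ε-move, top Z: go to s0, push YZ → (s0, bbbabbabbbb, YZ)
  read b, top Y: go to s0, push ε → (s0, bbabbabbbb, Z)
  read b, top Z: go to s1, push Z → (s1, babbabbbb, Z)
  ε-move, top Z: go to s0, push YZ → (s0, babbabbbb, YZ)
  read b, top Y: go to s0, push ε → (s0, abbabbbb, Z)
No transition applies at (s0, abbabbbb, Z); input not fully consumed.

Reject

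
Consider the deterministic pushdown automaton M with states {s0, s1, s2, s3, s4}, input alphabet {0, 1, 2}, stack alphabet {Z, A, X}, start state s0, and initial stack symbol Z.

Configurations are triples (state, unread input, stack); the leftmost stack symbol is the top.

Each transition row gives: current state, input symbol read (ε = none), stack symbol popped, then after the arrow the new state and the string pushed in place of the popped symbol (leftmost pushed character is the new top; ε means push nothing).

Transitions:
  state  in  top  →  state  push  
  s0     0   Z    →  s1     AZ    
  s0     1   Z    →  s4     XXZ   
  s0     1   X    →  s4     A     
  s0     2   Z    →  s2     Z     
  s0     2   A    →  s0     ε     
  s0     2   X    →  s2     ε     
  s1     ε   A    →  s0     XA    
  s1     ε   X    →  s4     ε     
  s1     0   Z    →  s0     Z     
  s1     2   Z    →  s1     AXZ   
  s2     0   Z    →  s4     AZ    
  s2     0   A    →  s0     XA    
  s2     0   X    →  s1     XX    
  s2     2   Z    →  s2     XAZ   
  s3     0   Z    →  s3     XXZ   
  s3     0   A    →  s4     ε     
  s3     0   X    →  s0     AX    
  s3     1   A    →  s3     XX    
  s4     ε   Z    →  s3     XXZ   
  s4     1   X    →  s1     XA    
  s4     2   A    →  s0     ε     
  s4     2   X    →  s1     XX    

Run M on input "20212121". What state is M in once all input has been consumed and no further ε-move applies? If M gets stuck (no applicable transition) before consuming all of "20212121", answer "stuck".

s4

(s0, 20212121, Z)
  read 2, top Z: go to s2, push Z → (s2, 0212121, Z)
  read 0, top Z: go to s4, push AZ → (s4, 212121, AZ)
  read 2, top A: go to s0, push ε → (s0, 12121, Z)
  read 1, top Z: go to s4, push XXZ → (s4, 2121, XXZ)
  read 2, top X: go to s1, push XX → (s1, 121, XXXZ)
  ε-move, top X: go to s4, push ε → (s4, 121, XXZ)
  read 1, top X: go to s1, push XA → (s1, 21, XAXZ)
  ε-move, top X: go to s4, push ε → (s4, 21, AXZ)
  read 2, top A: go to s0, push ε → (s0, 1, XZ)
  read 1, top X: go to s4, push A → (s4, ε, AZ)
All input consumed; M is in state s4.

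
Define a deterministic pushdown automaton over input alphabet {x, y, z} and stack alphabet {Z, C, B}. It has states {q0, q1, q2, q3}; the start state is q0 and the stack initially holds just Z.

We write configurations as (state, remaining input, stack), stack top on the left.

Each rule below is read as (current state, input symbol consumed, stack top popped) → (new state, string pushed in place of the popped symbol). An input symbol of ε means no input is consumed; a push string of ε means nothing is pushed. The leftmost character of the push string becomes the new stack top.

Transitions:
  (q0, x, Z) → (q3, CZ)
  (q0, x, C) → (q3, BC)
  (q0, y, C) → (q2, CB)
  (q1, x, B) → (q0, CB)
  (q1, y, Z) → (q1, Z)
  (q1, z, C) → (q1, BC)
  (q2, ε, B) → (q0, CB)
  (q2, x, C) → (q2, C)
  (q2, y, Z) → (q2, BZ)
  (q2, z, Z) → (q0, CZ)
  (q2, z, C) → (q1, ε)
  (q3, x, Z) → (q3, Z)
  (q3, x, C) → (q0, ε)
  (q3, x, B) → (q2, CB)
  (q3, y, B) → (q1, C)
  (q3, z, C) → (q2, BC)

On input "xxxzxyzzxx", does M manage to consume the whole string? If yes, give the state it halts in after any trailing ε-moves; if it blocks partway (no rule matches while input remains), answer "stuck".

stuck

(q0, xxxzxyzzxx, Z) ⊢ (q3, xxzxyzzxx, CZ) ⊢ (q0, xzxyzzxx, Z) ⊢ (q3, zxyzzxx, CZ) ⊢ (q2, xyzzxx, BCZ) ⊢ (q0, xyzzxx, CBCZ) ⊢ (q3, yzzxx, BCBCZ) ⊢ (q1, zzxx, CCBCZ) ⊢ (q1, zxx, BCCBCZ)
No transition for (q1, z, top B); M blocks with input zxx remaining.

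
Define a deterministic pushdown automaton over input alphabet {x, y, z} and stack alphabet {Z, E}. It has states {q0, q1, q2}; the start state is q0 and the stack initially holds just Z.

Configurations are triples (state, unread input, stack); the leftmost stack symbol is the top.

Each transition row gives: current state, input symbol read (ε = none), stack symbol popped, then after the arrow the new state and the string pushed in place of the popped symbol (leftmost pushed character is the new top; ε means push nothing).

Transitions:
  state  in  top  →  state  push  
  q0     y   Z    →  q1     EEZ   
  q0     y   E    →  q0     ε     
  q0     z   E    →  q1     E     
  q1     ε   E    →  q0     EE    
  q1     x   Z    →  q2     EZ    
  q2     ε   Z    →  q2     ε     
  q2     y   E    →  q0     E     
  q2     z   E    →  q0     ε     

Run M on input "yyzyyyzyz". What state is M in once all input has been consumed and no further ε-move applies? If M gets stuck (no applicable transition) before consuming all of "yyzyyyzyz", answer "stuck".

stuck

(q0, yyzyyyzyz, Z)
  read y, top Z: go to q1, push EEZ → (q1, yzyyyzyz, EEZ)
  ε-move, top E: go to q0, push EE → (q0, yzyyyzyz, EEEZ)
  read y, top E: go to q0, push ε → (q0, zyyyzyz, EEZ)
  read z, top E: go to q1, push E → (q1, yyyzyz, EEZ)
  ε-move, top E: go to q0, push EE → (q0, yyyzyz, EEEZ)
  read y, top E: go to q0, push ε → (q0, yyzyz, EEZ)
  read y, top E: go to q0, push ε → (q0, yzyz, EZ)
  read y, top E: go to q0, push ε → (q0, zyz, Z)
No transition for (q0, z, top Z); M blocks with input zyz remaining.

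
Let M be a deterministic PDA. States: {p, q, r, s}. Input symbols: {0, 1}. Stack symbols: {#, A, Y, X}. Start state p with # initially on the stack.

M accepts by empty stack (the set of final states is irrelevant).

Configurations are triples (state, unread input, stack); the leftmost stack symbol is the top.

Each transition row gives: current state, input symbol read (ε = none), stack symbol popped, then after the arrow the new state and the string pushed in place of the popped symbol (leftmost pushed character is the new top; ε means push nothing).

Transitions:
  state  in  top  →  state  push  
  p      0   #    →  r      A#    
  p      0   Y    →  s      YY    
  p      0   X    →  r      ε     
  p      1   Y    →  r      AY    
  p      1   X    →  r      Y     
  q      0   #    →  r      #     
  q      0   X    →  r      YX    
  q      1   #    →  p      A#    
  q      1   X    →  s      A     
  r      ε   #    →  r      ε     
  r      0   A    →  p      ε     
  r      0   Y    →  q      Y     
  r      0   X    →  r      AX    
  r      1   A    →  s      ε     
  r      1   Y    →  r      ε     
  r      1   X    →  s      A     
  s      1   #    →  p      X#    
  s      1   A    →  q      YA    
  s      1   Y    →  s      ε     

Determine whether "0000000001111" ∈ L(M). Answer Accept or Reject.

(p, 0000000001111, #) ⊢ (r, 000000001111, A#) ⊢ (p, 00000001111, #) ⊢ (r, 0000001111, A#) ⊢ (p, 000001111, #) ⊢ (r, 00001111, A#) ⊢ (p, 0001111, #) ⊢ (r, 001111, A#) ⊢ (p, 01111, #) ⊢ (r, 1111, A#) ⊢ (s, 111, #) ⊢ (p, 11, X#) ⊢ (r, 1, Y#) ⊢ (r, ε, #) ⊢ (r, ε, ε)
All input consumed and the stack is empty.

Accept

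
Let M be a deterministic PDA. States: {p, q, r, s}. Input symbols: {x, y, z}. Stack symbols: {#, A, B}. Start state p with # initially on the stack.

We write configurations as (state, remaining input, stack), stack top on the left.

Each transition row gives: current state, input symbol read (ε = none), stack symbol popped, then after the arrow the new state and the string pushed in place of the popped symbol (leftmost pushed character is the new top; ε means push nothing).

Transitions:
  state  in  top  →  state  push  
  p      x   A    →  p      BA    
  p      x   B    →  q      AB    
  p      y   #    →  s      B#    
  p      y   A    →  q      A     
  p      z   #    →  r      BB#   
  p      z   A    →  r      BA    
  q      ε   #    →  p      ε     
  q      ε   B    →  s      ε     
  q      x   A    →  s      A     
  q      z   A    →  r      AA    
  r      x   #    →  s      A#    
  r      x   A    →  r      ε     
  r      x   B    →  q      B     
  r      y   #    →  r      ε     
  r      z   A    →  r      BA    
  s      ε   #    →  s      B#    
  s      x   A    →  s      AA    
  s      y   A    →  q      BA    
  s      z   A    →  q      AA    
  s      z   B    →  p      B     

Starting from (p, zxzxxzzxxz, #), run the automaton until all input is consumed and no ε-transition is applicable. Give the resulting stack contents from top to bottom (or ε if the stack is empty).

BAB#

(p, zxzxxzzxxz, #)
  read z, top #: go to r, push BB# → (r, xzxxzzxxz, BB#)
  read x, top B: go to q, push B → (q, zxxzzxxz, BB#)
  ε-move, top B: go to s, push ε → (s, zxxzzxxz, B#)
  read z, top B: go to p, push B → (p, xxzzxxz, B#)
  read x, top B: go to q, push AB → (q, xzzxxz, AB#)
  read x, top A: go to s, push A → (s, zzxxz, AB#)
  read z, top A: go to q, push AA → (q, zxxz, AAB#)
  read z, top A: go to r, push AA → (r, xxz, AAAB#)
  read x, top A: go to r, push ε → (r, xz, AAB#)
  read x, top A: go to r, push ε → (r, z, AB#)
  read z, top A: go to r, push BA → (r, ε, BAB#)
All input consumed in state r with stack BAB#.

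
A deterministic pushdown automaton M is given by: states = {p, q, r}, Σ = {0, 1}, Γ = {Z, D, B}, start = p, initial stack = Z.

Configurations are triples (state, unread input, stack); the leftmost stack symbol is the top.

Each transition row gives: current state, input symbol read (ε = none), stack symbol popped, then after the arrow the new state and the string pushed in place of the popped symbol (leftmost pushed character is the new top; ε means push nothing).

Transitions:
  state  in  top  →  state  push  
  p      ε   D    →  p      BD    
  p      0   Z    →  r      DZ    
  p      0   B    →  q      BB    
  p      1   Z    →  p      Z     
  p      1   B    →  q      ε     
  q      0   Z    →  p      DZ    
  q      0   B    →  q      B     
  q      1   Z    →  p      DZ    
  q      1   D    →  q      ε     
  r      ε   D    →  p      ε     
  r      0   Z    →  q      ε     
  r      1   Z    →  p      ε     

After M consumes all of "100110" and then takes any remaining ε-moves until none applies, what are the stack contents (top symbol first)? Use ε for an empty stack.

Z

(p, 100110, Z)
  read 1, top Z: go to p, push Z → (p, 00110, Z)
  read 0, top Z: go to r, push DZ → (r, 0110, DZ)
  ε-move, top D: go to p, push ε → (p, 0110, Z)
  read 0, top Z: go to r, push DZ → (r, 110, DZ)
  ε-move, top D: go to p, push ε → (p, 110, Z)
  read 1, top Z: go to p, push Z → (p, 10, Z)
  read 1, top Z: go to p, push Z → (p, 0, Z)
  read 0, top Z: go to r, push DZ → (r, ε, DZ)
  ε-move, top D: go to p, push ε → (p, ε, Z)
All input consumed in state p with stack Z.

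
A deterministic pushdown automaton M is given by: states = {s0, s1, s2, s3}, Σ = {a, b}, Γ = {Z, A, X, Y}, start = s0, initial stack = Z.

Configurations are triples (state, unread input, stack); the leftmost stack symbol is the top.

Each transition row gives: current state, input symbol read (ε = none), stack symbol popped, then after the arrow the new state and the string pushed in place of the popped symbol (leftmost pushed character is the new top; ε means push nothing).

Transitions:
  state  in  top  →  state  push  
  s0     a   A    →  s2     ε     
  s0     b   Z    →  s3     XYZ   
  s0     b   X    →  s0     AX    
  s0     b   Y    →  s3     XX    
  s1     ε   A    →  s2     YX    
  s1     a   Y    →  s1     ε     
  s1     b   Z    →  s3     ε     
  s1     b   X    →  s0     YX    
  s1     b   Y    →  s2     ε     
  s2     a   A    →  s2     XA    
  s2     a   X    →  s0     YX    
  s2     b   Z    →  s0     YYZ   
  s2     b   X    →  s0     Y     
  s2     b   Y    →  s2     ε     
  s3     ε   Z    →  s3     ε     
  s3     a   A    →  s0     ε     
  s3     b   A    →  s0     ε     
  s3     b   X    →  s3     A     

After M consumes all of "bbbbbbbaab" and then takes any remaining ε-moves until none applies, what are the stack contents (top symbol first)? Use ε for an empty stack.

XXXZ

(s0, bbbbbbbaab, Z)
  read b, top Z: go to s3, push XYZ → (s3, bbbbbbaab, XYZ)
  read b, top X: go to s3, push A → (s3, bbbbbaab, AYZ)
  read b, top A: go to s0, push ε → (s0, bbbbaab, YZ)
  read b, top Y: go to s3, push XX → (s3, bbbaab, XXZ)
  read b, top X: go to s3, push A → (s3, bbaab, AXZ)
  read b, top A: go to s0, push ε → (s0, baab, XZ)
  read b, top X: go to s0, push AX → (s0, aab, AXZ)
  read a, top A: go to s2, push ε → (s2, ab, XZ)
  read a, top X: go to s0, push YX → (s0, b, YXZ)
  read b, top Y: go to s3, push XX → (s3, ε, XXXZ)
All input consumed in state s3 with stack XXXZ.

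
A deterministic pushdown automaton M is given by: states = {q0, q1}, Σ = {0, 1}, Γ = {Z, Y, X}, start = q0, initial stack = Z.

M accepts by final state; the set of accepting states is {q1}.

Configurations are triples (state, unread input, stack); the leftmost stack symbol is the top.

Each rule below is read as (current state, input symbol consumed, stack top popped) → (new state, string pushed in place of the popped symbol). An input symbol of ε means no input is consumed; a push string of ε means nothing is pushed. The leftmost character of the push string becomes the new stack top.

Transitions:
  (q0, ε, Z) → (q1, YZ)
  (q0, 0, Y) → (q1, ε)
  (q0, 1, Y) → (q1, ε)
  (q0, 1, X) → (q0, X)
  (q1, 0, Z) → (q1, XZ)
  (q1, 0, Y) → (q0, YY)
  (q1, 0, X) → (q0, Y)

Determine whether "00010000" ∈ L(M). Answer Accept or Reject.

Accept

(q0, 00010000, Z)
  ε-move, top Z: go to q1, push YZ → (q1, 00010000, YZ)
  read 0, top Y: go to q0, push YY → (q0, 0010000, YYZ)
  read 0, top Y: go to q1, push ε → (q1, 010000, YZ)
  read 0, top Y: go to q0, push YY → (q0, 10000, YYZ)
  read 1, top Y: go to q1, push ε → (q1, 0000, YZ)
  read 0, top Y: go to q0, push YY → (q0, 000, YYZ)
  read 0, top Y: go to q1, push ε → (q1, 00, YZ)
  read 0, top Y: go to q0, push YY → (q0, 0, YYZ)
  read 0, top Y: go to q1, push ε → (q1, ε, YZ)
All input consumed; state q1 ∈ F.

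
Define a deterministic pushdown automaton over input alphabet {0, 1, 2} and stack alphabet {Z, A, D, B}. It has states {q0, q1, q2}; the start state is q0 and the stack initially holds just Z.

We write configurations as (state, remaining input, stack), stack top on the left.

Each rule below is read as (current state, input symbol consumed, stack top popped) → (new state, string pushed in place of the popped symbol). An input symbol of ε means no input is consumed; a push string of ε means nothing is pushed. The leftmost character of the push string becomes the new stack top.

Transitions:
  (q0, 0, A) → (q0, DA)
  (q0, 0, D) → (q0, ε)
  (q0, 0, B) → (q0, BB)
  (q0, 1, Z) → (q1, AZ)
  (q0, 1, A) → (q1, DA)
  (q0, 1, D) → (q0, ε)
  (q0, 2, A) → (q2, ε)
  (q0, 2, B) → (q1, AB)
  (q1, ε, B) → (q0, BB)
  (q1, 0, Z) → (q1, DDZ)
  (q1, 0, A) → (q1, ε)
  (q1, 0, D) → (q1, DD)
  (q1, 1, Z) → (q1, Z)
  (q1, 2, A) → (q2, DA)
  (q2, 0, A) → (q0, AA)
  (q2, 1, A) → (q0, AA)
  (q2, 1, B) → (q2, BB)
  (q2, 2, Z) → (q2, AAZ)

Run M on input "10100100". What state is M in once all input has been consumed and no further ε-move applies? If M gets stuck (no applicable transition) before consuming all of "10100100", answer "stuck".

stuck

(q0, 10100100, Z)
  read 1, top Z: go to q1, push AZ → (q1, 0100100, AZ)
  read 0, top A: go to q1, push ε → (q1, 100100, Z)
  read 1, top Z: go to q1, push Z → (q1, 00100, Z)
  read 0, top Z: go to q1, push DDZ → (q1, 0100, DDZ)
  read 0, top D: go to q1, push DD → (q1, 100, DDDZ)
No transition for (q1, 1, top D); M blocks with input 100 remaining.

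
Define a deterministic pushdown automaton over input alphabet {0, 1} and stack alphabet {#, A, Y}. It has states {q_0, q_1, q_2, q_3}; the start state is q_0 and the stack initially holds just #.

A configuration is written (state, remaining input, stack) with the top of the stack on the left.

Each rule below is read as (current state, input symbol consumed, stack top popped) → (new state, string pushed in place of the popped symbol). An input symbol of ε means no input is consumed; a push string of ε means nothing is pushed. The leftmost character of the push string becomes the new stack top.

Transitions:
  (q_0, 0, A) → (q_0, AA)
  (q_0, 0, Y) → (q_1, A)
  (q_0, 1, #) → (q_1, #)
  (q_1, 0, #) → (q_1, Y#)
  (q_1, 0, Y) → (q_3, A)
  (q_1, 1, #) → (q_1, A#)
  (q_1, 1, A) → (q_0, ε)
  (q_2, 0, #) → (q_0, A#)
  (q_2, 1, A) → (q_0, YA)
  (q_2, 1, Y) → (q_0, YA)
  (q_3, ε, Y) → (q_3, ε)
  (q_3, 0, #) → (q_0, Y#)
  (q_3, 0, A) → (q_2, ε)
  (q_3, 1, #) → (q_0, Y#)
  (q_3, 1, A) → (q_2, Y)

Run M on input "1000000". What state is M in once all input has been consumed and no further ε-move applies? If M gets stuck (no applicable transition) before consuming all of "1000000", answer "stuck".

(q_0, 1000000, #)
  read 1, top #: go to q_1, push # → (q_1, 000000, #)
  read 0, top #: go to q_1, push Y# → (q_1, 00000, Y#)
  read 0, top Y: go to q_3, push A → (q_3, 0000, A#)
  read 0, top A: go to q_2, push ε → (q_2, 000, #)
  read 0, top #: go to q_0, push A# → (q_0, 00, A#)
  read 0, top A: go to q_0, push AA → (q_0, 0, AA#)
  read 0, top A: go to q_0, push AA → (q_0, ε, AAA#)
All input consumed; M is in state q_0.

q_0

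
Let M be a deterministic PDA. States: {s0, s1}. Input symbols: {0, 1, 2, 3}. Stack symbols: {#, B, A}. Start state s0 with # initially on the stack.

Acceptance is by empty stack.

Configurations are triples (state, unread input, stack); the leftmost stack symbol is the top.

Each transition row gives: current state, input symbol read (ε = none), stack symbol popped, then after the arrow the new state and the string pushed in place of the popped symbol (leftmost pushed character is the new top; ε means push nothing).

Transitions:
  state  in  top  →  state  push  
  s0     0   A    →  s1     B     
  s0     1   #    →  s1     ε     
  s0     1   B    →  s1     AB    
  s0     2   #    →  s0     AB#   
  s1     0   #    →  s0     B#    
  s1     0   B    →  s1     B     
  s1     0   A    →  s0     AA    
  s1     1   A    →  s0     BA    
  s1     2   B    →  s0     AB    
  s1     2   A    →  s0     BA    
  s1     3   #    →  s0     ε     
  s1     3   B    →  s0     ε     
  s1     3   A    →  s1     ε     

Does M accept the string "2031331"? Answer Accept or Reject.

(s0, 2031331, #)
  read 2, top #: go to s0, push AB# → (s0, 031331, AB#)
  read 0, top A: go to s1, push B → (s1, 31331, BB#)
  read 3, top B: go to s0, push ε → (s0, 1331, B#)
  read 1, top B: go to s1, push AB → (s1, 331, AB#)
  read 3, top A: go to s1, push ε → (s1, 31, B#)
  read 3, top B: go to s0, push ε → (s0, 1, #)
  read 1, top #: go to s1, push ε → (s1, ε, ε)
All input consumed and the stack is empty.

Accept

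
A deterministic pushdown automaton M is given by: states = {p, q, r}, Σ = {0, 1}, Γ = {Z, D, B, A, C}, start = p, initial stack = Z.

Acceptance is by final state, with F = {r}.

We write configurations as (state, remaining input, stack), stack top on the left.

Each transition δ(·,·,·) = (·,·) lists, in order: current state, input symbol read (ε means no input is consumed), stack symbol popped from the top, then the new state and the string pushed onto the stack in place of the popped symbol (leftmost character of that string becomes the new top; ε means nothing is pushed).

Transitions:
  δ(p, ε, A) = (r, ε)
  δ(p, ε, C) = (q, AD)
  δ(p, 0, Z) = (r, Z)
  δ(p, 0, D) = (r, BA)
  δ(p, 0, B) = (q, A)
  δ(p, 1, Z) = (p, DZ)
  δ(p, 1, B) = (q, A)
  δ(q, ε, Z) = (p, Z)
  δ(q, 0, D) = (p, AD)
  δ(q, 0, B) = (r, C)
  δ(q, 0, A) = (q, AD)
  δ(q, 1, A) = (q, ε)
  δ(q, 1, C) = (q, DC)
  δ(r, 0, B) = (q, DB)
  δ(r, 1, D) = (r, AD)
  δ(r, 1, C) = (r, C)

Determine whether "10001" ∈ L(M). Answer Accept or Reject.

(p, 10001, Z) ⊢ (p, 0001, DZ) ⊢ (r, 001, BAZ) ⊢ (q, 01, DBAZ) ⊢ (p, 1, ADBAZ) ⊢ (r, 1, DBAZ) ⊢ (r, ε, ADBAZ)
All input consumed; state r ∈ F.

Accept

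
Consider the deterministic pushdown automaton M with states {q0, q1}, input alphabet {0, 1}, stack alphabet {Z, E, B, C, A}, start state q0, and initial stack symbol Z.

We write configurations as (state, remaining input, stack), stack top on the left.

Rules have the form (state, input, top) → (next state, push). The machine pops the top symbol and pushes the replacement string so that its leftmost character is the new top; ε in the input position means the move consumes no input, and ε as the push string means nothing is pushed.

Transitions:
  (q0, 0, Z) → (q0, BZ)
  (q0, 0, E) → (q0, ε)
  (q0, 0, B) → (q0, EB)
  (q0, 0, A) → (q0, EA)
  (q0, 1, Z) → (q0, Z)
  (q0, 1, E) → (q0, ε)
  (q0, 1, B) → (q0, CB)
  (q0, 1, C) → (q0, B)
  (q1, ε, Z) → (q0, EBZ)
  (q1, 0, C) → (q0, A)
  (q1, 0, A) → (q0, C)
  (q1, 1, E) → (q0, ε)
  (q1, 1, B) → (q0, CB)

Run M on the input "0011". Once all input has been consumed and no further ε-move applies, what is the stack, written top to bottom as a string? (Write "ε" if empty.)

(q0, 0011, Z) ⊢ (q0, 011, BZ) ⊢ (q0, 11, EBZ) ⊢ (q0, 1, BZ) ⊢ (q0, ε, CBZ)
All input consumed in state q0 with stack CBZ.

CBZ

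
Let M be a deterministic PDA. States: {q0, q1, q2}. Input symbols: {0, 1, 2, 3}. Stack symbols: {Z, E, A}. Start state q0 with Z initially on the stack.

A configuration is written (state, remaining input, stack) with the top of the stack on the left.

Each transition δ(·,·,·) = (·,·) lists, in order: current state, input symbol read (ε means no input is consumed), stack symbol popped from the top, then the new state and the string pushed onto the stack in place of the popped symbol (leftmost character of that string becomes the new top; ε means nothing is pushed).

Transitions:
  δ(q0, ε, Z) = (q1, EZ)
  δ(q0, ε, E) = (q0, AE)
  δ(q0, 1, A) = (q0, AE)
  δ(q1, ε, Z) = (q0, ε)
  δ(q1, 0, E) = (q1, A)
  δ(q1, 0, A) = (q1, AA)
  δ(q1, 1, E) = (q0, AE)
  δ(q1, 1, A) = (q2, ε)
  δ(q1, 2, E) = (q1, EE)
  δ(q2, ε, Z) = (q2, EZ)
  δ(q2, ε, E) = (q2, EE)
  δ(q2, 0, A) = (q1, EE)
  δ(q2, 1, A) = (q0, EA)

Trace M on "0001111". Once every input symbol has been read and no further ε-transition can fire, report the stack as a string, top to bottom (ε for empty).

(q0, 0001111, Z) ⊢ (q1, 0001111, EZ) ⊢ (q1, 001111, AZ) ⊢ (q1, 01111, AAZ) ⊢ (q1, 1111, AAAZ) ⊢ (q2, 111, AAZ) ⊢ (q0, 11, EAAZ) ⊢ (q0, 11, AEAAZ) ⊢ (q0, 1, AEEAAZ) ⊢ (q0, ε, AEEEAAZ)
All input consumed in state q0 with stack AEEEAAZ.

AEEEAAZ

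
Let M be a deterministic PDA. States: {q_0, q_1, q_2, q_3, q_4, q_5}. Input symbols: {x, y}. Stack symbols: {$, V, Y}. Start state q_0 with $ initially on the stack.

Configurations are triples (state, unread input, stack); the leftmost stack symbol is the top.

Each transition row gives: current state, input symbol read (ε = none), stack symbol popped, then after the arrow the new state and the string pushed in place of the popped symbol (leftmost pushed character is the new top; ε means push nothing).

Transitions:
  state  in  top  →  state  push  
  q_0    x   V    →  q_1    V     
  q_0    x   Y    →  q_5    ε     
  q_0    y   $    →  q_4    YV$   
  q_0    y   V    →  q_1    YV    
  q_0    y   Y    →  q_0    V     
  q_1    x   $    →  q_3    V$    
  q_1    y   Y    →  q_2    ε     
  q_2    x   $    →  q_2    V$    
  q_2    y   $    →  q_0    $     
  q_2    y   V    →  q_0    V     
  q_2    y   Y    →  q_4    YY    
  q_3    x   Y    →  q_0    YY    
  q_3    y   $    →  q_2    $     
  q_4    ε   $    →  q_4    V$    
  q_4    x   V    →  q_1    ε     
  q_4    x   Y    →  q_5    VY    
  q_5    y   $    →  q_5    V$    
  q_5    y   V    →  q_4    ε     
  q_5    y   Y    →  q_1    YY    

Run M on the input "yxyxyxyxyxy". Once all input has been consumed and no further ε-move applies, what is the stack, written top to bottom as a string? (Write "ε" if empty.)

(q_0, yxyxyxyxyxy, $)
  read y, top $: go to q_4, push YV$ → (q_4, xyxyxyxyxy, YV$)
  read x, top Y: go to q_5, push VY → (q_5, yxyxyxyxy, VYV$)
  read y, top V: go to q_4, push ε → (q_4, xyxyxyxy, YV$)
  read x, top Y: go to q_5, push VY → (q_5, yxyxyxy, VYV$)
  read y, top V: go to q_4, push ε → (q_4, xyxyxy, YV$)
  read x, top Y: go to q_5, push VY → (q_5, yxyxy, VYV$)
  read y, top V: go to q_4, push ε → (q_4, xyxy, YV$)
  read x, top Y: go to q_5, push VY → (q_5, yxy, VYV$)
  read y, top V: go to q_4, push ε → (q_4, xy, YV$)
  read x, top Y: go to q_5, push VY → (q_5, y, VYV$)
  read y, top V: go to q_4, push ε → (q_4, ε, YV$)
All input consumed in state q_4 with stack YV$.

YV$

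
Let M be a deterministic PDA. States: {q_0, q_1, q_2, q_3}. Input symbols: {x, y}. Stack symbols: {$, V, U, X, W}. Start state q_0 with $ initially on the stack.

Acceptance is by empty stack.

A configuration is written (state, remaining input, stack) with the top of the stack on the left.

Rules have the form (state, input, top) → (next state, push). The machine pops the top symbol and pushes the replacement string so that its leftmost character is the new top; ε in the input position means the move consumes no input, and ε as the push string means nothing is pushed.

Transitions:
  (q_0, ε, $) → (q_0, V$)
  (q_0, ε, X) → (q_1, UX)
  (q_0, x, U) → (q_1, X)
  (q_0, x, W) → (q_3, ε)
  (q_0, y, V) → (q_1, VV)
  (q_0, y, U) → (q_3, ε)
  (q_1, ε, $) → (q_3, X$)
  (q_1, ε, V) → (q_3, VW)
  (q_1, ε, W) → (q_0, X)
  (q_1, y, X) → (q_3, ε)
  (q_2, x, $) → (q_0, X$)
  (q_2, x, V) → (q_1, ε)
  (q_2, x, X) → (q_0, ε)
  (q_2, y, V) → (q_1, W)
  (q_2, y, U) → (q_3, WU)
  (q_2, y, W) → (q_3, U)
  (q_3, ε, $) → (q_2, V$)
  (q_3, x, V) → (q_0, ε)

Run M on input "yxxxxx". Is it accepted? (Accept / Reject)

Reject

(q_0, yxxxxx, $) ⊢ (q_0, yxxxxx, V$) ⊢ (q_1, xxxxx, VV$) ⊢ (q_3, xxxxx, VWV$) ⊢ (q_0, xxxx, WV$) ⊢ (q_3, xxx, V$) ⊢ (q_0, xx, $) ⊢ (q_0, xx, V$)
No transition applies at (q_0, xx, V$); input not fully consumed.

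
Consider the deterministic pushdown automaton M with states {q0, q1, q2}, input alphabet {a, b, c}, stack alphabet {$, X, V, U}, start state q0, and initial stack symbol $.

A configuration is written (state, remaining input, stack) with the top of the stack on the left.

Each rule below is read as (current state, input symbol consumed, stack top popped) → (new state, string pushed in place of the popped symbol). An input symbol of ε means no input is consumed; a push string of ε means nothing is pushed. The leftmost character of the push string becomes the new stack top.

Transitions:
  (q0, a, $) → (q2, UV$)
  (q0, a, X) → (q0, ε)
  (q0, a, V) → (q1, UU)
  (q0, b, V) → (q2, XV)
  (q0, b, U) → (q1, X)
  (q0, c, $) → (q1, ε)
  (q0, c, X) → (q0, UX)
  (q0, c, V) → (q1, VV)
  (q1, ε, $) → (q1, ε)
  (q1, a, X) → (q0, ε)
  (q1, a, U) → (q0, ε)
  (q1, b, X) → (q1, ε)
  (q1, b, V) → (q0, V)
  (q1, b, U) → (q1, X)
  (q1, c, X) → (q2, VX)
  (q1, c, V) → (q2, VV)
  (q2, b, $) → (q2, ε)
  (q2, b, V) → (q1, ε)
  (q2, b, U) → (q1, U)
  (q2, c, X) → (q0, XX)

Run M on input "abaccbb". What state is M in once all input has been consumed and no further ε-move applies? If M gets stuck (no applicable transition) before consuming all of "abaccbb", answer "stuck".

(q0, abaccbb, $)
  read a, top $: go to q2, push UV$ → (q2, baccbb, UV$)
  read b, top U: go to q1, push U → (q1, accbb, UV$)
  read a, top U: go to q0, push ε → (q0, ccbb, V$)
  read c, top V: go to q1, push VV → (q1, cbb, VV$)
  read c, top V: go to q2, push VV → (q2, bb, VVV$)
  read b, top V: go to q1, push ε → (q1, b, VV$)
  read b, top V: go to q0, push V → (q0, ε, VV$)
All input consumed; M is in state q0.

q0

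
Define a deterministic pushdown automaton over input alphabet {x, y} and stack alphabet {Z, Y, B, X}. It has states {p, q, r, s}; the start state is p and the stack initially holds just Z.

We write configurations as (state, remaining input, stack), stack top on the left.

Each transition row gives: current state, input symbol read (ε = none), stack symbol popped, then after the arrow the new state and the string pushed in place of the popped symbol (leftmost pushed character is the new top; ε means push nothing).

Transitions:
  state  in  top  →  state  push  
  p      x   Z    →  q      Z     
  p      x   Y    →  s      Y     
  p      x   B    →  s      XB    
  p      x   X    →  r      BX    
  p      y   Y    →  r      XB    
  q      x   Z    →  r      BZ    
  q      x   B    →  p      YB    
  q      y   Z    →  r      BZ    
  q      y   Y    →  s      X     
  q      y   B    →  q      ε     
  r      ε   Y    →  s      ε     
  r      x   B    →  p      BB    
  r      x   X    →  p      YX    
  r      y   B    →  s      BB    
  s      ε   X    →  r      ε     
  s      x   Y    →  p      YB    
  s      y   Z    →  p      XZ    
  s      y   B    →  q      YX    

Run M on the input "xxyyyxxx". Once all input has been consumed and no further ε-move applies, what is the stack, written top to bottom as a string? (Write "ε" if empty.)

YBXBZ

(p, xxyyyxxx, Z)
  read x, top Z: go to q, push Z → (q, xyyyxxx, Z)
  read x, top Z: go to r, push BZ → (r, yyyxxx, BZ)
  read y, top B: go to s, push BB → (s, yyxxx, BBZ)
  read y, top B: go to q, push YX → (q, yxxx, YXBZ)
  read y, top Y: go to s, push X → (s, xxx, XXBZ)
  ε-move, top X: go to r, push ε → (r, xxx, XBZ)
  read x, top X: go to p, push YX → (p, xx, YXBZ)
  read x, top Y: go to s, push Y → (s, x, YXBZ)
  read x, top Y: go to p, push YB → (p, ε, YBXBZ)
All input consumed in state p with stack YBXBZ.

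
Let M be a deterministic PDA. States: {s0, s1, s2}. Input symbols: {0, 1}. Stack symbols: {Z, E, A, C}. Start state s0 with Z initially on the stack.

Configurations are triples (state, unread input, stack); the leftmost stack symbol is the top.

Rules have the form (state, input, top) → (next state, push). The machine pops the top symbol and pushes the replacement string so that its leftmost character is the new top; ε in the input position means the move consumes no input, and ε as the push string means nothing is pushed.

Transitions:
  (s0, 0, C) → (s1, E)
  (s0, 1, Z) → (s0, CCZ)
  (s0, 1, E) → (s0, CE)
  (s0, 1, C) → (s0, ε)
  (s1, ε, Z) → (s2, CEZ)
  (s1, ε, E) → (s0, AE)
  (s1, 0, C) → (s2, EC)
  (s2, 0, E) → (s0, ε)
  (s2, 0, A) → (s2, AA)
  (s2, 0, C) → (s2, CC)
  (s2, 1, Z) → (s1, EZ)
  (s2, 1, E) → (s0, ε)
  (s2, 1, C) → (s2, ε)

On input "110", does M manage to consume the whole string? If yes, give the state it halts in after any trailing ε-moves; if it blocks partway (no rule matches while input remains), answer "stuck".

s0

(s0, 110, Z)
  read 1, top Z: go to s0, push CCZ → (s0, 10, CCZ)
  read 1, top C: go to s0, push ε → (s0, 0, CZ)
  read 0, top C: go to s1, push E → (s1, ε, EZ)
  ε-move, top E: go to s0, push AE → (s0, ε, AEZ)
All input consumed; M is in state s0.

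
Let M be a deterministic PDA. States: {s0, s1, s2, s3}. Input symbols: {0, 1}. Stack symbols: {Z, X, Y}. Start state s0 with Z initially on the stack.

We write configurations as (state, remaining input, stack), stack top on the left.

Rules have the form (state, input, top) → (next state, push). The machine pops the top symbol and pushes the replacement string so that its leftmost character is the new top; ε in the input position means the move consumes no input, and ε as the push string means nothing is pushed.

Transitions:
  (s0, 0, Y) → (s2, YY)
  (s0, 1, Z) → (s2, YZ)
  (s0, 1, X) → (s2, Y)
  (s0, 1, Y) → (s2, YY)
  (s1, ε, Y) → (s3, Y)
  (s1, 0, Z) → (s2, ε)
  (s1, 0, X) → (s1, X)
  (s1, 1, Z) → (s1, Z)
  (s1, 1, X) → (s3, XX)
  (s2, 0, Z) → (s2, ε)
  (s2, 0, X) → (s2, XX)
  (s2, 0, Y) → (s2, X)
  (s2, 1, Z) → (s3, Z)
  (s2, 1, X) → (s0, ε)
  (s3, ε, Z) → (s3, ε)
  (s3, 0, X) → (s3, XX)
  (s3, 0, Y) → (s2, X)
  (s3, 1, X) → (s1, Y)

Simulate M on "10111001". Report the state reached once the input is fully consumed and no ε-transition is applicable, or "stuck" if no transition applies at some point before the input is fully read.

stuck

(s0, 10111001, Z)
  read 1, top Z: go to s2, push YZ → (s2, 0111001, YZ)
  read 0, top Y: go to s2, push X → (s2, 111001, XZ)
  read 1, top X: go to s0, push ε → (s0, 11001, Z)
  read 1, top Z: go to s2, push YZ → (s2, 1001, YZ)
No transition for (s2, 1, top Y); M blocks with input 1001 remaining.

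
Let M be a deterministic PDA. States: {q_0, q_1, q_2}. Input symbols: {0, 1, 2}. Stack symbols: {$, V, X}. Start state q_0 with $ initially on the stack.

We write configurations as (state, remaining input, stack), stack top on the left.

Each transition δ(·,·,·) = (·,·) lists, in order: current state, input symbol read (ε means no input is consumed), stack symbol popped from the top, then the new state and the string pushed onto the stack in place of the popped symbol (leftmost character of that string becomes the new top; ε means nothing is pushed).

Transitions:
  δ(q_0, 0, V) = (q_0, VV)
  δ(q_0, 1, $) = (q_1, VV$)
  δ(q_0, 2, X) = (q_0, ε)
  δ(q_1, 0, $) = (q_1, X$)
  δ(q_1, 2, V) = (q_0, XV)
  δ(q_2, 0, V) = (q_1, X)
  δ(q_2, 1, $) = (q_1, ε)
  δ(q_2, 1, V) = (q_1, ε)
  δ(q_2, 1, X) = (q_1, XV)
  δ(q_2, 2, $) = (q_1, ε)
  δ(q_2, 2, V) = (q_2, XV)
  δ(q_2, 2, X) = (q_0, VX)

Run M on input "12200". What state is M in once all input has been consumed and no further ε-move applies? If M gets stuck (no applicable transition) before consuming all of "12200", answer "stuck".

q_0

(q_0, 12200, $)
  read 1, top $: go to q_1, push VV$ → (q_1, 2200, VV$)
  read 2, top V: go to q_0, push XV → (q_0, 200, XVV$)
  read 2, top X: go to q_0, push ε → (q_0, 00, VV$)
  read 0, top V: go to q_0, push VV → (q_0, 0, VVV$)
  read 0, top V: go to q_0, push VV → (q_0, ε, VVVV$)
All input consumed; M is in state q_0.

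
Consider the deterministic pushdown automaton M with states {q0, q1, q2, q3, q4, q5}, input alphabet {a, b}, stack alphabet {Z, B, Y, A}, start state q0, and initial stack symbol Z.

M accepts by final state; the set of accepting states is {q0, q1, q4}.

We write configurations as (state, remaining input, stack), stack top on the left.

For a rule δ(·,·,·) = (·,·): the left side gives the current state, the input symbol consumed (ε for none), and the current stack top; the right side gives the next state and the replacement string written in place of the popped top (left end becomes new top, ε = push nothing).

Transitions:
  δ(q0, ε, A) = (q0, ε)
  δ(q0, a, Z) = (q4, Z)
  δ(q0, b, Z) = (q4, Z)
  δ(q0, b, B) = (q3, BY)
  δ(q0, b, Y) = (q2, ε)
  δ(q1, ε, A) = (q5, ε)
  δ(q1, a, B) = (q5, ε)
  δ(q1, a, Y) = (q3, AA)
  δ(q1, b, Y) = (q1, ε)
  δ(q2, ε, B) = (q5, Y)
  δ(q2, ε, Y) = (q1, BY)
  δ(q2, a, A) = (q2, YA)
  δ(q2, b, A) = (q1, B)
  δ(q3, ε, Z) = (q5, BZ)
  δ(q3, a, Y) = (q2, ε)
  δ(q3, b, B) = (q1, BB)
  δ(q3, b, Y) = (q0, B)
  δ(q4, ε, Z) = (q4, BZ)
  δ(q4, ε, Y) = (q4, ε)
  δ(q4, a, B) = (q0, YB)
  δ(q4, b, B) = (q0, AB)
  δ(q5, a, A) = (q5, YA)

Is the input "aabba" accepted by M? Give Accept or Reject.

(q0, aabba, Z)
  read a, top Z: go to q4, push Z → (q4, abba, Z)
  ε-move, top Z: go to q4, push BZ → (q4, abba, BZ)
  read a, top B: go to q0, push YB → (q0, bba, YBZ)
  read b, top Y: go to q2, push ε → (q2, ba, BZ)
  ε-move, top B: go to q5, push Y → (q5, ba, YZ)
No transition applies at (q5, ba, YZ); input not fully consumed.

Reject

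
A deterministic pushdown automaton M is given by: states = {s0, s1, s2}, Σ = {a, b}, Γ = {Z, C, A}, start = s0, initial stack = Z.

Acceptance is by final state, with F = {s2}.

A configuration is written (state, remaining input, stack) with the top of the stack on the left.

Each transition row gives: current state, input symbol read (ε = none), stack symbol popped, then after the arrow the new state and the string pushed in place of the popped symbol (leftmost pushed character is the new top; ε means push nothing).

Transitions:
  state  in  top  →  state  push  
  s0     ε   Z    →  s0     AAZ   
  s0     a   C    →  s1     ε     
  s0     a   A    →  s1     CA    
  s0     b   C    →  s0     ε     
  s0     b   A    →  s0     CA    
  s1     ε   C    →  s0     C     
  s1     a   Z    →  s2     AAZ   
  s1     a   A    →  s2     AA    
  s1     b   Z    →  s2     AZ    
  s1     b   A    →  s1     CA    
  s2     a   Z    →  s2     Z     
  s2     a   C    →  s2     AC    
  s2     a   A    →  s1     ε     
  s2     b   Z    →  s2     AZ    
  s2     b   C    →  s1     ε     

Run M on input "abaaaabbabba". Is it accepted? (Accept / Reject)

Reject

(s0, abaaaabbabba, Z) ⊢ (s0, abaaaabbabba, AAZ) ⊢ (s1, baaaabbabba, CAAZ) ⊢ (s0, baaaabbabba, CAAZ) ⊢ (s0, aaaabbabba, AAZ) ⊢ (s1, aaabbabba, CAAZ) ⊢ (s0, aaabbabba, CAAZ) ⊢ (s1, aabbabba, AAZ) ⊢ (s2, abbabba, AAAZ) ⊢ (s1, bbabba, AAZ) ⊢ (s1, babba, CAAZ) ⊢ (s0, babba, CAAZ) ⊢ (s0, abba, AAZ) ⊢ (s1, bba, CAAZ) ⊢ (s0, bba, CAAZ) ⊢ (s0, ba, AAZ) ⊢ (s0, a, CAAZ) ⊢ (s1, ε, AAZ)
All input consumed; state s1 ∉ F and no further ε-move applies.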